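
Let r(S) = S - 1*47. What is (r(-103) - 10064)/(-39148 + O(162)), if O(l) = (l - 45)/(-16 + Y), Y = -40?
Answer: 571984/2192405 ≈ 0.26089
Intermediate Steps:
O(l) = 45/56 - l/56 (O(l) = (l - 45)/(-16 - 40) = (-45 + l)/(-56) = (-45 + l)*(-1/56) = 45/56 - l/56)
r(S) = -47 + S (r(S) = S - 47 = -47 + S)
(r(-103) - 10064)/(-39148 + O(162)) = ((-47 - 103) - 10064)/(-39148 + (45/56 - 1/56*162)) = (-150 - 10064)/(-39148 + (45/56 - 81/28)) = -10214/(-39148 - 117/56) = -10214/(-2192405/56) = -10214*(-56/2192405) = 571984/2192405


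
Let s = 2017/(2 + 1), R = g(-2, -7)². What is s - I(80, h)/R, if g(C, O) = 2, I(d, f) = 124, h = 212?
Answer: 1924/3 ≈ 641.33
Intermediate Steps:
R = 4 (R = 2² = 4)
s = 2017/3 ≈ 672.33
s - I(80, h)/R = 2017/3 - 124/4 = 2017/3 - 1*31 = 2017/3 - 31 = 1924/3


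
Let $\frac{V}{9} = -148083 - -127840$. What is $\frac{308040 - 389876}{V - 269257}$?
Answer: $\frac{20459}{112861} \approx 0.18128$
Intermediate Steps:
$V = -182187$ ($V = 9 \left(-148083 - -127840\right) = 9 \left(-148083 + 127840\right) = 9 \left(-20243\right) = -182187$)
$\frac{308040 - 389876}{V - 269257} = \frac{308040 - 389876}{-182187 - 269257} = - \frac{81836}{-451444} = \left(-81836\right) \left(- \frac{1}{451444}\right) = \frac{20459}{112861}$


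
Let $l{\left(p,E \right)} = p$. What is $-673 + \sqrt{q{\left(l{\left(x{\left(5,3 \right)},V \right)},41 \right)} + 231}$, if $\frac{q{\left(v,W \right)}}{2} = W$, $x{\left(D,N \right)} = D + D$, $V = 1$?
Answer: $-673 + \sqrt{313} \approx -655.31$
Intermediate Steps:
$x{\left(D,N \right)} = 2 D$
$q{\left(v,W \right)} = 2 W$
$-673 + \sqrt{q{\left(l{\left(x{\left(5,3 \right)},V \right)},41 \right)} + 231} = -673 + \sqrt{2 \cdot 41 + 231} = -673 + \sqrt{82 + 231} = -673 + \sqrt{313}$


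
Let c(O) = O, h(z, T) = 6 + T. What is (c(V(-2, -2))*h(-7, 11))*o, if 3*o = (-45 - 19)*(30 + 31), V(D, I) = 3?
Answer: -66368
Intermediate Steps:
o = -3904/3 (o = ((-45 - 19)*(30 + 31))/3 = (-64*61)/3 = (⅓)*(-3904) = -3904/3 ≈ -1301.3)
(c(V(-2, -2))*h(-7, 11))*o = (3*(6 + 11))*(-3904/3) = (3*17)*(-3904/3) = 51*(-3904/3) = -66368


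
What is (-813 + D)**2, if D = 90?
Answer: 522729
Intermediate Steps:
(-813 + D)**2 = (-813 + 90)**2 = (-723)**2 = 522729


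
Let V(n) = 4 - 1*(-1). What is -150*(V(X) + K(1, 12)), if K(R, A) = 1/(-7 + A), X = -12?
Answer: -780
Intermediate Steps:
V(n) = 5 (V(n) = 4 + 1 = 5)
-150*(V(X) + K(1, 12)) = -150*(5 + 1/(-7 + 12)) = -150*(5 + 1/5) = -150*(5 + ⅕) = -150*26/5 = -780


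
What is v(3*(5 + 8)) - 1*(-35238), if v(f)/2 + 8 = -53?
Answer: 35116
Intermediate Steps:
v(f) = -122 (v(f) = -16 + 2*(-53) = -16 - 106 = -122)
v(3*(5 + 8)) - 1*(-35238) = -122 - 1*(-35238) = -122 + 35238 = 35116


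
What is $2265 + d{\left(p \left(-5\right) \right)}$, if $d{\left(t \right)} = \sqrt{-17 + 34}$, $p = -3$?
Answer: $2265 + \sqrt{17} \approx 2269.1$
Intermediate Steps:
$d{\left(t \right)} = \sqrt{17}$
$2265 + d{\left(p \left(-5\right) \right)} = 2265 + \sqrt{17}$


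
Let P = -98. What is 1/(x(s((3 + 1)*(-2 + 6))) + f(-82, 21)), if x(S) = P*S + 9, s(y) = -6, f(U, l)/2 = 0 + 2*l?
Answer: 1/681 ≈ 0.0014684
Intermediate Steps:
f(U, l) = 4*l (f(U, l) = 2*(0 + 2*l) = 2*(2*l) = 4*l)
x(S) = 9 - 98*S (x(S) = -98*S + 9 = 9 - 98*S)
1/(x(s((3 + 1)*(-2 + 6))) + f(-82, 21)) = 1/((9 - 98*(-6)) + 4*21) = 1/((9 + 588) + 84) = 1/(597 + 84) = 1/681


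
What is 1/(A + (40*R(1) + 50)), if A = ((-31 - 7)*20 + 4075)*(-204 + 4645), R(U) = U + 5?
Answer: 1/14722205 ≈ 6.7925e-8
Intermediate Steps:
R(U) = 5 + U
A = 14721915 (A = (-38*20 + 4075)*4441 = (-760 + 4075)*4441 = 3315*4441 = 14721915)
1/(A + (40*R(1) + 50)) = 1/(14721915 + (40*(5 + 1) + 50)) = 1/(14721915 + (40*6 + 50)) = 1/(14721915 + (240 + 50)) = 1/(14721915 + 290) = 1/14722205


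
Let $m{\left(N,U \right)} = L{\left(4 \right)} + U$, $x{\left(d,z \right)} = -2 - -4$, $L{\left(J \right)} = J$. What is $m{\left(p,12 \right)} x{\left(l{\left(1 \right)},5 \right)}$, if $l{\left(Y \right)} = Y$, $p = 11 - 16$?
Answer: $32$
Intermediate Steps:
$p = -5$ ($p = 11 - 16 = -5$)
$x{\left(d,z \right)} = 2$ ($x{\left(d,z \right)} = -2 + 4 = 2$)
$m{\left(N,U \right)} = 4 + U$
$m{\left(p,12 \right)} x{\left(l{\left(1 \right)},5 \right)} = \left(4 + 12\right) 2 = 16 \cdot 2 = 32$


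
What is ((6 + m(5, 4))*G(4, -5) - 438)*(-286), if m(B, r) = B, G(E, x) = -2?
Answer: 131560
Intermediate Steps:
((6 + m(5, 4))*G(4, -5) - 438)*(-286) = ((6 + 5)*(-2) - 438)*(-286) = (11*(-2) - 438)*(-286) = (-22 - 438)*(-286) = -460*(-286) = 131560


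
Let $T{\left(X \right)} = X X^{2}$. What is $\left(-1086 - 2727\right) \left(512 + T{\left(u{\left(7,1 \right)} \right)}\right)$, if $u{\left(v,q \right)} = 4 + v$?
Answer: $-7027359$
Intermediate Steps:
$T{\left(X \right)} = X^{3}$
$\left(-1086 - 2727\right) \left(512 + T{\left(u{\left(7,1 \right)} \right)}\right) = \left(-1086 - 2727\right) \left(512 + \left(4 + 7\right)^{3}\right) = - 3813 \left(512 + 11^{3}\right) = - 3813 \left(512 + 1331\right) = \left(-3813\right) 1843 = -7027359$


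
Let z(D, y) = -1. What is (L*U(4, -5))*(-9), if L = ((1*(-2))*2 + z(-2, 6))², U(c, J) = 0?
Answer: 0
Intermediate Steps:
L = 25 (L = ((1*(-2))*2 - 1)² = (-2*2 - 1)² = (-4 - 1)² = (-5)² = 25)
(L*U(4, -5))*(-9) = (25*0)*(-9) = 0*(-9) = 0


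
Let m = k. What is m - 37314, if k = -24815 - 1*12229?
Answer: -74358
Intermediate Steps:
k = -37044 (k = -24815 - 12229 = -37044)
m = -37044
m - 37314 = -37044 - 37314 = -74358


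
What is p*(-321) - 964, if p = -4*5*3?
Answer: 18296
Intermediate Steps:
p = -60 (p = -20*3 = -60)
p*(-321) - 964 = -60*(-321) - 964 = 19260 - 964 = 18296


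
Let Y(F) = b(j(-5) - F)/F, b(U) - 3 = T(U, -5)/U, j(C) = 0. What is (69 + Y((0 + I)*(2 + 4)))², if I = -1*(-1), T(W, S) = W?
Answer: 43681/9 ≈ 4853.4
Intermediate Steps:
I = 1
b(U) = 4 (b(U) = 3 + U/U = 3 + 1 = 4)
Y(F) = 4/F
(69 + Y((0 + I)*(2 + 4)))² = (69 + 4/(((0 + 1)*(2 + 4))))² = (69 + 4/((1*6)))² = (69 + 4/6)² = (69 + 4*(⅙))² = (69 + ⅔)² = (209/3)² = 43681/9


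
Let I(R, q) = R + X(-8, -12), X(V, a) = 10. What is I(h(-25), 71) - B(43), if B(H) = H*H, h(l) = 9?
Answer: -1830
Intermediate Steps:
B(H) = H²
I(R, q) = 10 + R (I(R, q) = R + 10 = 10 + R)
I(h(-25), 71) - B(43) = (10 + 9) - 1*43² = 19 - 1*1849 = 19 - 1849 = -1830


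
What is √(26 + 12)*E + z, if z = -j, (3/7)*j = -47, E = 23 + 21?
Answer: 329/3 + 44*√38 ≈ 380.90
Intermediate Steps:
E = 44
j = -329/3 (j = (7/3)*(-47) = -329/3 ≈ -109.67)
z = 329/3 (z = -1*(-329/3) = 329/3 ≈ 109.67)
√(26 + 12)*E + z = √(26 + 12)*44 + 329/3 = √38*44 + 329/3 = 44*√38 + 329/3 = 329/3 + 44*√38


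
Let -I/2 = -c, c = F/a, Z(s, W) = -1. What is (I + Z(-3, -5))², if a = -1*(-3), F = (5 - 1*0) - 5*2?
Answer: 169/9 ≈ 18.778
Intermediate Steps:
F = -5 (F = (5 + 0) - 10 = 5 - 10 = -5)
a = 3
c = -5/3 ≈ -1.6667
I = -10/3 (I = -(-2)*(-5)/3 = -2*5/3 = -10/3 ≈ -3.3333)
(I + Z(-3, -5))² = (-10/3 - 1)² = (-13/3)² = 169/9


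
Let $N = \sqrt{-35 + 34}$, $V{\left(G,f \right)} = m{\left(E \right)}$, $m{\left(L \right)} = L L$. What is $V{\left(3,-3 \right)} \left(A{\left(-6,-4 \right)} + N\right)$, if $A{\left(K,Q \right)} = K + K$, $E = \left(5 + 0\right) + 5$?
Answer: $-1200 + 100 i \approx -1200.0 + 100.0 i$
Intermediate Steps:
$E = 10$ ($E = 5 + 5 = 10$)
$m{\left(L \right)} = L^{2}$
$V{\left(G,f \right)} = 100$ ($V{\left(G,f \right)} = 10^{2} = 100$)
$A{\left(K,Q \right)} = 2 K$
$N = i$ ($N = \sqrt{-1} = i \approx 1.0 i$)
$V{\left(3,-3 \right)} \left(A{\left(-6,-4 \right)} + N\right) = 100 \left(2 \left(-6\right) + i\right) = 100 \left(-12 + i\right) = -1200 + 100 i$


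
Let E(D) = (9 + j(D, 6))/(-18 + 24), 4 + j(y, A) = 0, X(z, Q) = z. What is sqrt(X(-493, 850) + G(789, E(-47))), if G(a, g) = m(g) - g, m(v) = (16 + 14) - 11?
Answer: I*sqrt(17094)/6 ≈ 21.791*I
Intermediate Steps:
m(v) = 19 (m(v) = 30 - 11 = 19)
j(y, A) = -4 (j(y, A) = -4 + 0 = -4)
E(D) = 5/6 (E(D) = (9 - 4)/(-18 + 24) = 5/6)
G(a, g) = 19 - g
sqrt(X(-493, 850) + G(789, E(-47))) = sqrt(-493 + (19 - 1*5/6)) = sqrt(-493 + (19 - 5/6)) = sqrt(-493 + 109/6) = sqrt(-2849/6) = I*sqrt(17094)/6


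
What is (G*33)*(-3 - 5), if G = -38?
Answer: 10032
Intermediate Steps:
(G*33)*(-3 - 5) = (-38*33)*(-3 - 5) = -1254*(-8) = 10032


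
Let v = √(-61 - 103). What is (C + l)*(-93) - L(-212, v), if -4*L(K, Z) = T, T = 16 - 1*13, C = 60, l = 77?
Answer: -50961/4 ≈ -12740.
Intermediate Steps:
v = 2*I*√41 (v = √(-164) = 2*I*√41 ≈ 12.806*I)
T = 3 (T = 16 - 13 = 3)
L(K, Z) = -¾ (L(K, Z) = -¼*3 = -¾)
(C + l)*(-93) - L(-212, v) = (60 + 77)*(-93) - 1*(-¾) = 137*(-93) + ¾ = -12741 + ¾ = -50961/4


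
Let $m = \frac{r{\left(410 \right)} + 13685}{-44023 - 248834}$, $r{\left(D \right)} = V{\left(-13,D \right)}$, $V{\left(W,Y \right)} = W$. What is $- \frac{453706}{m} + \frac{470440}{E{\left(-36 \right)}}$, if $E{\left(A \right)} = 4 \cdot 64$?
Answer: $\frac{531584409913}{54688} \approx 9.7203 \cdot 10^{6}$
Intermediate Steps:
$r{\left(D \right)} = -13$
$m = - \frac{13672}{292857}$ ($m = \frac{-13 + 13685}{-44023 - 248834} = \frac{13672}{-292857} = 13672 \left(- \frac{1}{292857}\right) = - \frac{13672}{292857} \approx -0.046685$)
$E{\left(A \right)} = 256$
$- \frac{453706}{m} + \frac{470440}{E{\left(-36 \right)}} = - \frac{453706}{- \frac{13672}{292857}} + \frac{470440}{256} = \left(-453706\right) \left(- \frac{292857}{13672}\right) + 470440 \cdot \frac{1}{256} = \frac{66435489021}{6836} + \frac{58805}{32} = \frac{531584409913}{54688}$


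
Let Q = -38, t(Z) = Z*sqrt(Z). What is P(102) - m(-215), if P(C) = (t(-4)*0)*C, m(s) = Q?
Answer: 38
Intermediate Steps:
t(Z) = Z**(3/2)
m(s) = -38
P(C) = 0 (P(C) = ((-4)**(3/2)*0)*C = (-8*I*0)*C = 0*C = 0)
P(102) - m(-215) = 0 - 1*(-38) = 0 + 38 = 38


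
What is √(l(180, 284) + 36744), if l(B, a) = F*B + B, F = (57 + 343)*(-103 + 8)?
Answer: 2*I*√1700769 ≈ 2608.3*I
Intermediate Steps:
F = -38000 (F = 400*(-95) = -38000)
l(B, a) = -37999*B (l(B, a) = -38000*B + B = -37999*B)
√(l(180, 284) + 36744) = √(-37999*180 + 36744) = √(-6839820 + 36744) = √(-6803076) = 2*I*√1700769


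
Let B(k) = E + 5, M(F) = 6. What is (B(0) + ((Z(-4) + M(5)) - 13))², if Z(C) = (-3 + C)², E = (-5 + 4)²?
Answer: 2304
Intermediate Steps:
E = 1 (E = (-1)² = 1)
B(k) = 6 (B(k) = 1 + 5 = 6)
(B(0) + ((Z(-4) + M(5)) - 13))² = (6 + (((-3 - 4)² + 6) - 13))² = (6 + (((-7)² + 6) - 13))² = (6 + ((49 + 6) - 13))² = (6 + (55 - 13))² = (6 + 42)² = 48² = 2304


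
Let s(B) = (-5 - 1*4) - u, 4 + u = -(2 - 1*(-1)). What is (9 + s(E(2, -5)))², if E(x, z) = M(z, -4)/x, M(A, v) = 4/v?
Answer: 49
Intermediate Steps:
u = -7 (u = -4 - (2 - 1*(-1)) = -4 - (2 + 1) = -4 - 1*3 = -4 - 3 = -7)
E(x, z) = -1/x (E(x, z) = (4/(-4))/x = (4*(-¼))/x = -1/x)
s(B) = -2 (s(B) = (-5 - 1*4) - 1*(-7) = (-5 - 4) + 7 = -9 + 7 = -2)
(9 + s(E(2, -5)))² = (9 - 2)² = 7² = 49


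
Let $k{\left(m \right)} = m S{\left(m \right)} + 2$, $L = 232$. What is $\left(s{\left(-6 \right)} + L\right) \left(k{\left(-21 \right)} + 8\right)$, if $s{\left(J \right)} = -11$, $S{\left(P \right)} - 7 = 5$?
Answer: $-53482$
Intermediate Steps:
$S{\left(P \right)} = 12$ ($S{\left(P \right)} = 7 + 5 = 12$)
$k{\left(m \right)} = 2 + 12 m$ ($k{\left(m \right)} = m 12 + 2 = 12 m + 2 = 2 + 12 m$)
$\left(s{\left(-6 \right)} + L\right) \left(k{\left(-21 \right)} + 8\right) = \left(-11 + 232\right) \left(\left(2 + 12 \left(-21\right)\right) + 8\right) = 221 \left(\left(2 - 252\right) + 8\right) = 221 \left(-250 + 8\right) = 221 \left(-242\right) = -53482$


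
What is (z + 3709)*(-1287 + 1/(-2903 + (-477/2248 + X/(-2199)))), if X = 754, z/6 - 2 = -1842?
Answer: 135423329344214199/14353294771 ≈ 9.4350e+6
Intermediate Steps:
z = -11040 (z = 12 + 6*(-1842) = 12 - 11052 = -11040)
(z + 3709)*(-1287 + 1/(-2903 + (-477/2248 + X/(-2199)))) = (-11040 + 3709)*(-1287 + 1/(-2903 + (-477/2248 + 754/(-2199)))) = -7331*(-1287 + 1/(-2903 + (-477*1/2248 + 754*(-1/2199)))) = -7331*(-1287 + 1/(-2903 + (-477/2248 - 754/2199))) = -7331*(-1287 + 1/(-2903 - 2743915/4943352)) = -7331*(-1287 + 1/(-14353294771/4943352)) = -7331*(-1287 - 4943352/14353294771) = -7331*(-18472695313629/14353294771) = 135423329344214199/14353294771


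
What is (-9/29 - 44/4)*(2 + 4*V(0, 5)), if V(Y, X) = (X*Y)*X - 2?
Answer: 1968/29 ≈ 67.862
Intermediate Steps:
V(Y, X) = -2 + Y*X**2 (V(Y, X) = Y*X**2 - 2 = -2 + Y*X**2)
(-9/29 - 44/4)*(2 + 4*V(0, 5)) = (-9/29 - 44/4)*(2 + 4*(-2 + 0*5**2)) = (-9*1/29 - 44*1/4)*(2 + 4*(-2 + 0*25)) = (-9/29 - 11)*(2 + 4*(-2 + 0)) = -328*(2 + 4*(-2))/29 = -328*(2 - 8)/29 = -328/29*(-6) = 1968/29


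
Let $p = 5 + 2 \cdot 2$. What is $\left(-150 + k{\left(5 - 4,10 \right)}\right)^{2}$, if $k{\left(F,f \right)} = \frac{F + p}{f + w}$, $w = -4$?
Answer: $\frac{198025}{9} \approx 22003.0$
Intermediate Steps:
$p = 9$ ($p = 5 + 4 = 9$)
$k{\left(F,f \right)} = \frac{9 + F}{-4 + f}$ ($k{\left(F,f \right)} = \frac{F + 9}{f - 4} = \frac{9 + F}{-4 + f}$)
$\left(-150 + k{\left(5 - 4,10 \right)}\right)^{2} = \left(-150 + \frac{9 + \left(5 - 4\right)}{-4 + 10}\right)^{2} = \left(-150 + \frac{9 + 1}{6}\right)^{2} = \left(-150 + \frac{1}{6} \cdot 10\right)^{2} = \left(-150 + \frac{5}{3}\right)^{2} = \left(- \frac{445}{3}\right)^{2} = \frac{198025}{9}$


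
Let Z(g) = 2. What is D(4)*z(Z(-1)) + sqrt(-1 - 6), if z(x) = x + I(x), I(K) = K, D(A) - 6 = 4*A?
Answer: 88 + I*sqrt(7) ≈ 88.0 + 2.6458*I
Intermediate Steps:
D(A) = 6 + 4*A
z(x) = 2*x (z(x) = x + x = 2*x)
D(4)*z(Z(-1)) + sqrt(-1 - 6) = (6 + 4*4)*(2*2) + sqrt(-1 - 6) = (6 + 16)*4 + sqrt(-7) = 22*4 + I*sqrt(7) = 88 + I*sqrt(7)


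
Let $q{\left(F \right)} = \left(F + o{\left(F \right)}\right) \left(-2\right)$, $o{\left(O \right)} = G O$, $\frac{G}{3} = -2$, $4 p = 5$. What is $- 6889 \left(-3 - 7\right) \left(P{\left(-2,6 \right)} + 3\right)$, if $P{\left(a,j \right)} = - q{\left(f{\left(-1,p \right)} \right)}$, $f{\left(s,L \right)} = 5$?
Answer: $-3237830$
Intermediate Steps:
$p = \frac{5}{4}$ ($p = \frac{1}{4} \cdot 5 = \frac{5}{4} \approx 1.25$)
$G = -6$ ($G = 3 \left(-2\right) = -6$)
$o{\left(O \right)} = - 6 O$
$q{\left(F \right)} = 10 F$ ($q{\left(F \right)} = \left(F - 6 F\right) \left(-2\right) = - 5 F \left(-2\right) = 10 F$)
$P{\left(a,j \right)} = -50$ ($P{\left(a,j \right)} = - 10 \cdot 5 = \left(-1\right) 50 = -50$)
$- 6889 \left(-3 - 7\right) \left(P{\left(-2,6 \right)} + 3\right) = - 6889 \left(-3 - 7\right) \left(-50 + 3\right) = - 6889 \left(\left(-10\right) \left(-47\right)\right) = \left(-6889\right) 470 = -3237830$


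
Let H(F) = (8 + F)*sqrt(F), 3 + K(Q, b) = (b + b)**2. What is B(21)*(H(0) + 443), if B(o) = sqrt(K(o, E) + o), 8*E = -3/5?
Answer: 3987*sqrt(89)/20 ≈ 1880.7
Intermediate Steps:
E = -3/40 (E = (-3/5)/8 = (-3*1/5)/8 = (1/8)*(-3/5) = -3/40 ≈ -0.075000)
K(Q, b) = -3 + 4*b**2 (K(Q, b) = -3 + (b + b)**2 = -3 + (2*b)**2 = -3 + 4*b**2)
B(o) = sqrt(-1191/400 + o) (B(o) = sqrt((-3 + 4*(-3/40)**2) + o) = sqrt((-3 + 4*(9/1600)) + o) = sqrt((-3 + 9/400) + o) = sqrt(-1191/400 + o))
H(F) = sqrt(F)*(8 + F)
B(21)*(H(0) + 443) = (sqrt(-1191 + 400*21)/20)*(sqrt(0)*(8 + 0) + 443) = (sqrt(-1191 + 8400)/20)*(0*8 + 443) = (sqrt(7209)/20)*(0 + 443) = ((9*sqrt(89))/20)*443 = (9*sqrt(89)/20)*443 = 3987*sqrt(89)/20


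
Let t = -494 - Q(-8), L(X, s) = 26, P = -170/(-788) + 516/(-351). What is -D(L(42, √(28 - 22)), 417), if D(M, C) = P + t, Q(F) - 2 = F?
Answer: 22553647/46098 ≈ 489.25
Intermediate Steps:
Q(F) = 2 + F
P = -57823/46098 (P = -170*(-1/788) + 516*(-1/351) = 85/394 - 172/117 = -57823/46098 ≈ -1.2543)
t = -488 (t = -494 - (2 - 8) = -494 - 1*(-6) = -494 + 6 = -488)
D(M, C) = -22553647/46098 (D(M, C) = -57823/46098 - 488 = -22553647/46098)
-D(L(42, √(28 - 22)), 417) = -1*(-22553647/46098) = 22553647/46098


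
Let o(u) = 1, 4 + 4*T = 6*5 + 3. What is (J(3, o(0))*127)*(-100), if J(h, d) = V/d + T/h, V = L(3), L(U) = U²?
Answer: -434975/3 ≈ -1.4499e+5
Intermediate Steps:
V = 9 (V = 3² = 9)
T = 29/4 (T = -1 + (6*5 + 3)/4 = -1 + (30 + 3)/4 = -1 + (¼)*33 = -1 + 33/4 = 29/4 ≈ 7.2500)
J(h, d) = 9/d + 29/(4*h)
(J(3, o(0))*127)*(-100) = ((9/1 + (29/4)/3)*127)*(-100) = ((9*1 + (29/4)*(⅓))*127)*(-100) = ((9 + 29/12)*127)*(-100) = ((137/12)*127)*(-100) = (17399/12)*(-100) = -434975/3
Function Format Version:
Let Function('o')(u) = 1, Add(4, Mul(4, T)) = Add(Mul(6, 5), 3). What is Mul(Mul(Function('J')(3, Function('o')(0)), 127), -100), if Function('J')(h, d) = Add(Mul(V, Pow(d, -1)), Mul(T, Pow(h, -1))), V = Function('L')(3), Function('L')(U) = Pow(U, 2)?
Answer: Rational(-434975, 3) ≈ -1.4499e+5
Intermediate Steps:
V = 9 (V = Pow(3, 2) = 9)
T = Rational(29, 4) (T = Add(-1, Mul(Rational(1, 4), Add(Mul(6, 5), 3))) = Add(-1, Mul(Rational(1, 4), Add(30, 3))) = Add(-1, Mul(Rational(1, 4), 33)) = Add(-1, Rational(33, 4)) = Rational(29, 4) ≈ 7.2500)
Function('J')(h, d) = Add(Mul(9, Pow(d, -1)), Mul(Rational(29, 4), Pow(h, -1)))
Mul(Mul(Function('J')(3, Function('o')(0)), 127), -100) = Mul(Mul(Add(Mul(9, Pow(1, -1)), Mul(Rational(29, 4), Pow(3, -1))), 127), -100) = Mul(Mul(Add(Mul(9, 1), Mul(Rational(29, 4), Rational(1, 3))), 127), -100) = Mul(Mul(Add(9, Rational(29, 12)), 127), -100) = Mul(Mul(Rational(137, 12), 127), -100) = Mul(Rational(17399, 12), -100) = Rational(-434975, 3)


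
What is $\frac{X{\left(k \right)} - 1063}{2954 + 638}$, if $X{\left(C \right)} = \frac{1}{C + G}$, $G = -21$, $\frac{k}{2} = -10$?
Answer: $- \frac{5448}{18409} \approx -0.29594$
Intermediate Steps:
$k = -20$ ($k = 2 \left(-10\right) = -20$)
$X{\left(C \right)} = \frac{1}{-21 + C}$ ($X{\left(C \right)} = \frac{1}{C - 21} = \frac{1}{-21 + C}$)
$\frac{X{\left(k \right)} - 1063}{2954 + 638} = \frac{\frac{1}{-21 - 20} - 1063}{2954 + 638} = \frac{\frac{1}{-41} - 1063}{3592} = \left(- \frac{1}{41} - 1063\right) \frac{1}{3592} = \left(- \frac{43584}{41}\right) \frac{1}{3592} = - \frac{5448}{18409}$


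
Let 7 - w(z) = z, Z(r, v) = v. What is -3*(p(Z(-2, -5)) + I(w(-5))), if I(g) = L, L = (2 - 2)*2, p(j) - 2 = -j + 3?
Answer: -30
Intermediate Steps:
w(z) = 7 - z
p(j) = 5 - j (p(j) = 2 + (-j + 3) = 2 + (3 - j) = 5 - j)
L = 0 (L = 0*2 = 0)
I(g) = 0
-3*(p(Z(-2, -5)) + I(w(-5))) = -3*((5 - 1*(-5)) + 0) = -3*((5 + 5) + 0) = -3*(10 + 0) = -3*10 = -30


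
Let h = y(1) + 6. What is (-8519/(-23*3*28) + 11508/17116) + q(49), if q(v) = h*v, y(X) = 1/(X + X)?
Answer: 382151369/1181004 ≈ 323.58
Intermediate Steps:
y(X) = 1/(2*X)
h = 13/2 (h = (½)/1 + 6 = (½)*1 + 6 = ½ + 6 = 13/2 ≈ 6.5000)
q(v) = 13*v/2
(-8519/(-23*3*28) + 11508/17116) + q(49) = (-8519/(-23*3*28) + 11508/17116) + (13/2)*49 = (-8519/((-69*28)) + 11508*(1/17116)) + 637/2 = (-8519/(-1932) + 2877/4279) + 637/2 = (-8519*(-1/1932) + 2877/4279) + 637/2 = (1217/276 + 2877/4279) + 637/2 = 6001595/1181004 + 637/2 = 382151369/1181004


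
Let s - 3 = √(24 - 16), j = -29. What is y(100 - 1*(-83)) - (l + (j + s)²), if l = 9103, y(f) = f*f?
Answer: 23702 + 104*√2 ≈ 23849.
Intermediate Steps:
y(f) = f²
s = 3 + 2*√2 (s = 3 + √(24 - 16) = 3 + √8 = 3 + 2*√2 ≈ 5.8284)
y(100 - 1*(-83)) - (l + (j + s)²) = (100 - 1*(-83))² - (9103 + (-29 + (3 + 2*√2))²) = (100 + 83)² - (9103 + (-26 + 2*√2)²) = 183² + (-9103 - (-26 + 2*√2)²) = 33489 + (-9103 - (-26 + 2*√2)²) = 24386 - (-26 + 2*√2)²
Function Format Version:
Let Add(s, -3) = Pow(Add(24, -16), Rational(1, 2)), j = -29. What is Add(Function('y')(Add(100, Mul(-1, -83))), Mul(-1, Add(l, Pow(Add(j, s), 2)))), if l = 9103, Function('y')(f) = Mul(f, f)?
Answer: Add(23702, Mul(104, Pow(2, Rational(1, 2)))) ≈ 23849.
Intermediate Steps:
Function('y')(f) = Pow(f, 2)
s = Add(3, Mul(2, Pow(2, Rational(1, 2)))) (s = Add(3, Pow(Add(24, -16), Rational(1, 2))) = Add(3, Pow(8, Rational(1, 2))) = Add(3, Mul(2, Pow(2, Rational(1, 2)))) ≈ 5.8284)
Add(Function('y')(Add(100, Mul(-1, -83))), Mul(-1, Add(l, Pow(Add(j, s), 2)))) = Add(Pow(Add(100, Mul(-1, -83)), 2), Mul(-1, Add(9103, Pow(Add(-29, Add(3, Mul(2, Pow(2, Rational(1, 2))))), 2)))) = Add(Pow(Add(100, 83), 2), Mul(-1, Add(9103, Pow(Add(-26, Mul(2, Pow(2, Rational(1, 2)))), 2)))) = Add(Pow(183, 2), Add(-9103, Mul(-1, Pow(Add(-26, Mul(2, Pow(2, Rational(1, 2)))), 2)))) = Add(33489, Add(-9103, Mul(-1, Pow(Add(-26, Mul(2, Pow(2, Rational(1, 2)))), 2)))) = Add(24386, Mul(-1, Pow(Add(-26, Mul(2, Pow(2, Rational(1, 2)))), 2)))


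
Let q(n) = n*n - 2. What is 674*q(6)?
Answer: 22916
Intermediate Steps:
q(n) = -2 + n² (q(n) = n² - 2 = -2 + n²)
674*q(6) = 674*(-2 + 6²) = 674*(-2 + 36) = 674*34 = 22916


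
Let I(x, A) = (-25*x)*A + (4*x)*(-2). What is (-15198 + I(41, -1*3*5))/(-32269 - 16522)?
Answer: 151/48791 ≈ 0.0030948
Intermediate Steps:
I(x, A) = -8*x - 25*A*x (I(x, A) = -25*A*x - 8*x = -8*x - 25*A*x)
(-15198 + I(41, -1*3*5))/(-32269 - 16522) = (-15198 - 1*41*(8 + 25*(-1*3*5)))/(-32269 - 16522) = (-15198 - 1*41*(8 + 25*(-3*5)))/(-48791) = (-15198 - 1*41*(8 + 25*(-15)))*(-1/48791) = (-15198 - 1*41*(8 - 375))*(-1/48791) = (-15198 - 1*41*(-367))*(-1/48791) = (-15198 + 15047)*(-1/48791) = -151*(-1/48791) = 151/48791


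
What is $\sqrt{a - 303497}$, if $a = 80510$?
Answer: $i \sqrt{222987} \approx 472.21 i$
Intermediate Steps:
$\sqrt{a - 303497} = \sqrt{80510 - 303497} = \sqrt{-222987} = i \sqrt{222987}$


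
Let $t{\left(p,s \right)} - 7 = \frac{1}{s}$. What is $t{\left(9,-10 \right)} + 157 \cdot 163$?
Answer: $\frac{255979}{10} \approx 25598.0$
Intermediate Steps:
$t{\left(p,s \right)} = 7 + \frac{1}{s}$
$t{\left(9,-10 \right)} + 157 \cdot 163 = \left(7 + \frac{1}{-10}\right) + 157 \cdot 163 = \left(7 - \frac{1}{10}\right) + 25591 = \frac{69}{10} + 25591 = \frac{255979}{10}$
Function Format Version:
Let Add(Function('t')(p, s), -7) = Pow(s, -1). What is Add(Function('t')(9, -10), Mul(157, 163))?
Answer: Rational(255979, 10) ≈ 25598.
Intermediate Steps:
Function('t')(p, s) = Add(7, Pow(s, -1))
Add(Function('t')(9, -10), Mul(157, 163)) = Add(Add(7, Pow(-10, -1)), Mul(157, 163)) = Add(Add(7, Rational(-1, 10)), 25591) = Add(Rational(69, 10), 25591) = Rational(255979, 10)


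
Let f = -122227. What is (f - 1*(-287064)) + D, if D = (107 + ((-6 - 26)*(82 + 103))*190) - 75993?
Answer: -1035849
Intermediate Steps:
D = -1200686 (D = (107 - 32*185*190) - 75993 = (107 - 5920*190) - 75993 = (107 - 1124800) - 75993 = -1124693 - 75993 = -1200686)
(f - 1*(-287064)) + D = (-122227 - 1*(-287064)) - 1200686 = (-122227 + 287064) - 1200686 = 164837 - 1200686 = -1035849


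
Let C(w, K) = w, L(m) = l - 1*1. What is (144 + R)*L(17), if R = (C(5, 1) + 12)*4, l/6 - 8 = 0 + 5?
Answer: 16324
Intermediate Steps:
l = 78 (l = 48 + 6*(0 + 5) = 48 + 6*5 = 48 + 30 = 78)
L(m) = 77 (L(m) = 78 - 1*1 = 78 - 1 = 77)
R = 68 (R = (5 + 12)*4 = 17*4 = 68)
(144 + R)*L(17) = (144 + 68)*77 = 212*77 = 16324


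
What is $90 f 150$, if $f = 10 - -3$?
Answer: $175500$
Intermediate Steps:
$f = 13$ ($f = 10 + 3 = 13$)
$90 f 150 = 90 \cdot 13 \cdot 150 = 1170 \cdot 150 = 175500$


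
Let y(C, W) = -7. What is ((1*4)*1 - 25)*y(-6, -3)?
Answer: 147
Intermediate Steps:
((1*4)*1 - 25)*y(-6, -3) = ((1*4)*1 - 25)*(-7) = (4*1 - 25)*(-7) = (4 - 25)*(-7) = -21*(-7) = 147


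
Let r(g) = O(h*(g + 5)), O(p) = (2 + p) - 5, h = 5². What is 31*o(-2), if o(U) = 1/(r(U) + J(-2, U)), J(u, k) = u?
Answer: 31/70 ≈ 0.44286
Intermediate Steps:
h = 25
O(p) = -3 + p
r(g) = 122 + 25*g (r(g) = -3 + 25*(g + 5) = -3 + 25*(5 + g) = -3 + (125 + 25*g) = 122 + 25*g)
o(U) = 1/(120 + 25*U) (o(U) = 1/((122 + 25*U) - 2) = 1/(120 + 25*U))
31*o(-2) = 31*(1/(5*(24 + 5*(-2)))) = 31*(1/(5*(24 - 10))) = 31*((⅕)/14) = 31*((⅕)*(1/14)) = 31*(1/70) = 31/70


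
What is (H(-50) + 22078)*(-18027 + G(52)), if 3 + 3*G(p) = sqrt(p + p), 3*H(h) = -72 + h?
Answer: -1191867136/3 + 132224*sqrt(26)/9 ≈ -3.9721e+8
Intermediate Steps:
H(h) = -24 + h/3 (H(h) = (-72 + h)/3 = -24 + h/3)
G(p) = -1 + sqrt(2)*sqrt(p)/3 (G(p) = -1 + sqrt(p + p)/3 = -1 + sqrt(2*p)/3 = -1 + (sqrt(2)*sqrt(p))/3 = -1 + sqrt(2)*sqrt(p)/3)
(H(-50) + 22078)*(-18027 + G(52)) = ((-24 + (1/3)*(-50)) + 22078)*(-18027 + (-1 + sqrt(2)*sqrt(52)/3)) = ((-24 - 50/3) + 22078)*(-18027 + (-1 + sqrt(2)*(2*sqrt(13))/3)) = (-122/3 + 22078)*(-18027 + (-1 + 2*sqrt(26)/3)) = 66112*(-18028 + 2*sqrt(26)/3)/3 = -1191867136/3 + 132224*sqrt(26)/9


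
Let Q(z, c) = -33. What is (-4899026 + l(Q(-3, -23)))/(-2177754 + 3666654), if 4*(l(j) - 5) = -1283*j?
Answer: -1303583/397040 ≈ -3.2833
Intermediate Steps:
l(j) = 5 - 1283*j/4 (l(j) = 5 + (-1283*j)/4 = 5 - 1283*j/4)
(-4899026 + l(Q(-3, -23)))/(-2177754 + 3666654) = (-4899026 + (5 - 1283/4*(-33)))/(-2177754 + 3666654) = (-4899026 + (5 + 42339/4))/1488900 = (-4899026 + 42359/4)*(1/1488900) = -19553745/4*1/1488900 = -1303583/397040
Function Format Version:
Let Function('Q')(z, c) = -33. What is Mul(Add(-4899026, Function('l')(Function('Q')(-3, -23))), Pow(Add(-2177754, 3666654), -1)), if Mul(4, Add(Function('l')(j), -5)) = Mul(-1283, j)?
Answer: Rational(-1303583, 397040) ≈ -3.2833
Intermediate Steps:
Function('l')(j) = Add(5, Mul(Rational(-1283, 4), j)) (Function('l')(j) = Add(5, Mul(Rational(1, 4), Mul(-1283, j))) = Add(5, Mul(Rational(-1283, 4), j)))
Mul(Add(-4899026, Function('l')(Function('Q')(-3, -23))), Pow(Add(-2177754, 3666654), -1)) = Mul(Add(-4899026, Add(5, Mul(Rational(-1283, 4), -33))), Pow(Add(-2177754, 3666654), -1)) = Mul(Add(-4899026, Add(5, Rational(42339, 4))), Pow(1488900, -1)) = Mul(Add(-4899026, Rational(42359, 4)), Rational(1, 1488900)) = Mul(Rational(-19553745, 4), Rational(1, 1488900)) = Rational(-1303583, 397040)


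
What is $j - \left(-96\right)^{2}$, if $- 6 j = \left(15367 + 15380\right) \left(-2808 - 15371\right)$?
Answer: $\frac{186298139}{2} \approx 9.3149 \cdot 10^{7}$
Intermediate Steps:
$j = \frac{186316571}{2}$ ($j = - \frac{\left(15367 + 15380\right) \left(-2808 - 15371\right)}{6} = - \frac{30747 \left(-18179\right)}{6} = \left(- \frac{1}{6}\right) \left(-558949713\right) = \frac{186316571}{2} \approx 9.3158 \cdot 10^{7}$)
$j - \left(-96\right)^{2} = \frac{186316571}{2} - \left(-96\right)^{2} = \frac{186316571}{2} - 9216 = \frac{186298139}{2}$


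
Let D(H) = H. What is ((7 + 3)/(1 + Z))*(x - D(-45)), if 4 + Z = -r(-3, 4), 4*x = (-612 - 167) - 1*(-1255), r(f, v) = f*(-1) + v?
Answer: -164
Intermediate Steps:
r(f, v) = v - f (r(f, v) = -f + v = v - f)
x = 119 (x = ((-612 - 167) - 1*(-1255))/4 = (-779 + 1255)/4 = (¼)*476 = 119)
Z = -11 (Z = -4 - (4 - 1*(-3)) = -4 - (4 + 3) = -4 - 1*7 = -4 - 7 = -11)
((7 + 3)/(1 + Z))*(x - D(-45)) = ((7 + 3)/(1 - 11))*(119 - 1*(-45)) = (10/(-10))*(119 + 45) = (10*(-⅒))*164 = -1*164 = -164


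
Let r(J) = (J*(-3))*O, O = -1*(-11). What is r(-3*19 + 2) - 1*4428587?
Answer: -4426772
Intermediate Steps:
O = 11
r(J) = -33*J (r(J) = (J*(-3))*11 = -3*J*11 = -33*J)
r(-3*19 + 2) - 1*4428587 = -33*(-3*19 + 2) - 1*4428587 = -33*(-57 + 2) - 4428587 = -33*(-55) - 4428587 = 1815 - 4428587 = -4426772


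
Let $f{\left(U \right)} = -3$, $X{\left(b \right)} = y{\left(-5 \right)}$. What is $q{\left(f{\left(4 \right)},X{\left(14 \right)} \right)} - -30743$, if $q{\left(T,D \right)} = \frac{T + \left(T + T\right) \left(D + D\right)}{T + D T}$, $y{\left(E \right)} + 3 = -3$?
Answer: $\frac{153738}{5} \approx 30748.0$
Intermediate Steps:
$y{\left(E \right)} = -6$ ($y{\left(E \right)} = -3 - 3 = -6$)
$X{\left(b \right)} = -6$
$q{\left(T,D \right)} = \frac{T + 4 D T}{T + D T}$ ($q{\left(T,D \right)} = \frac{T + 2 T 2 D}{T + D T} = \frac{T + 4 D T}{T + D T}$)
$q{\left(f{\left(4 \right)},X{\left(14 \right)} \right)} - -30743 = \frac{1 + 4 \left(-6\right)}{1 - 6} - -30743 = \frac{1 - 24}{-5} + 30743 = \left(- \frac{1}{5}\right) \left(-23\right) + 30743 = \frac{23}{5} + 30743 = \frac{153738}{5}$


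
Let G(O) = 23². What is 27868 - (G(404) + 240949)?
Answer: -213610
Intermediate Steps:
G(O) = 529
27868 - (G(404) + 240949) = 27868 - (529 + 240949) = 27868 - 1*241478 = 27868 - 241478 = -213610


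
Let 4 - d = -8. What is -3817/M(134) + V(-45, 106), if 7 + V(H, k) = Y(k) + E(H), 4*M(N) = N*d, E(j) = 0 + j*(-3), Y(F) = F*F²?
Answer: 478836071/402 ≈ 1.1911e+6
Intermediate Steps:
d = 12 (d = 4 - 1*(-8) = 4 + 8 = 12)
Y(F) = F³
E(j) = -3*j (E(j) = 0 - 3*j = -3*j)
M(N) = 3*N (M(N) = (N*12)/4 = (12*N)/4 = 3*N)
V(H, k) = -7 + k³ - 3*H (V(H, k) = -7 + (k³ - 3*H) = -7 + k³ - 3*H)
-3817/M(134) + V(-45, 106) = -3817/(3*134) + (-7 + 106³ - 3*(-45)) = -3817/402 + (-7 + 1191016 + 135) = -3817*1/402 + 1191144 = -3817/402 + 1191144 = 478836071/402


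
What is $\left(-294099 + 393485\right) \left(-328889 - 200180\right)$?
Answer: $-52582051634$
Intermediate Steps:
$\left(-294099 + 393485\right) \left(-328889 - 200180\right) = 99386 \left(-529069\right) = -52582051634$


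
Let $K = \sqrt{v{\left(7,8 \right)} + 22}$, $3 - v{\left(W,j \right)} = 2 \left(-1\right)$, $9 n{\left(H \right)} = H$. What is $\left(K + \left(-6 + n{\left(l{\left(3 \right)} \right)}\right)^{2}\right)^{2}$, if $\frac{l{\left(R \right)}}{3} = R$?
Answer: $652 + 150 \sqrt{3} \approx 911.81$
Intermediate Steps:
$l{\left(R \right)} = 3 R$
$n{\left(H \right)} = \frac{H}{9}$
$v{\left(W,j \right)} = 5$ ($v{\left(W,j \right)} = 3 - 2 \left(-1\right) = 3 - -2 = 3 + 2 = 5$)
$K = 3 \sqrt{3}$ ($K = \sqrt{5 + 22} = \sqrt{27} = 3 \sqrt{3} \approx 5.1962$)
$\left(K + \left(-6 + n{\left(l{\left(3 \right)} \right)}\right)^{2}\right)^{2} = \left(3 \sqrt{3} + \left(-6 + \frac{3 \cdot 3}{9}\right)^{2}\right)^{2} = \left(3 \sqrt{3} + \left(-6 + \frac{1}{9} \cdot 9\right)^{2}\right)^{2} = \left(3 \sqrt{3} + \left(-6 + 1\right)^{2}\right)^{2} = \left(3 \sqrt{3} + \left(-5\right)^{2}\right)^{2} = \left(3 \sqrt{3} + 25\right)^{2} = \left(25 + 3 \sqrt{3}\right)^{2}$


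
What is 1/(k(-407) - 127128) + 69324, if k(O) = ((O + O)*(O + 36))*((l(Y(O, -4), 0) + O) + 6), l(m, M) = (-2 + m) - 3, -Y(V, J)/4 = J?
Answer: 8173631523311/117904788 ≈ 69324.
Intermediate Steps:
Y(V, J) = -4*J
l(m, M) = -5 + m
k(O) = 2*O*(17 + O)*(36 + O) (k(O) = ((O + O)*(O + 36))*(((-5 - 4*(-4)) + O) + 6) = ((2*O)*(36 + O))*(((-5 + 16) + O) + 6) = (2*O*(36 + O))*((11 + O) + 6) = (2*O*(36 + O))*(17 + O) = 2*O*(17 + O)*(36 + O))
1/(k(-407) - 127128) + 69324 = 1/(2*(-407)*(612 + (-407)² + 53*(-407)) - 127128) + 69324 = 1/(2*(-407)*(612 + 165649 - 21571) - 127128) + 69324 = 1/(2*(-407)*144690 - 127128) + 69324 = 1/(-117777660 - 127128) + 69324 = 1/(-117904788) + 69324 = -1/117904788 + 69324 = 8173631523311/117904788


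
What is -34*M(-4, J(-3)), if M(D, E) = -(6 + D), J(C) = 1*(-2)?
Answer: 68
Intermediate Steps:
J(C) = -2
M(D, E) = -6 - D
-34*M(-4, J(-3)) = -34*(-6 - 1*(-4)) = -34*(-6 + 4) = -34*(-2) = 68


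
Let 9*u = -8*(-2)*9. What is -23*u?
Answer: -368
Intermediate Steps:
u = 16 (u = (-8*(-2)*9)/9 = (16*9)/9 = (⅑)*144 = 16)
-23*u = -23*16 = -1*368 = -368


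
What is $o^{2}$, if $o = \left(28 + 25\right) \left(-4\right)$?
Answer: $44944$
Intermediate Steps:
$o = -212$ ($o = 53 \left(-4\right) = -212$)
$o^{2} = \left(-212\right)^{2} = 44944$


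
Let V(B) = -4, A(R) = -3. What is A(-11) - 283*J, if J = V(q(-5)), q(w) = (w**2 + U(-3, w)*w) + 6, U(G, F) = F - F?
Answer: 1129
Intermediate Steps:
U(G, F) = 0
q(w) = 6 + w**2 (q(w) = (w**2 + 0*w) + 6 = (w**2 + 0) + 6 = w**2 + 6 = 6 + w**2)
J = -4
A(-11) - 283*J = -3 - 283*(-4) = -3 + 1132 = 1129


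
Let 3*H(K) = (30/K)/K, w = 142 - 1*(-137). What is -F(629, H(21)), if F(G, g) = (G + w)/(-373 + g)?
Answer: 400428/164483 ≈ 2.4345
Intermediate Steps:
w = 279 (w = 142 + 137 = 279)
H(K) = 10/K**2 (H(K) = ((30/K)/K)/3 = (30/K**2)/3 = 10/K**2)
F(G, g) = (279 + G)/(-373 + g) (F(G, g) = (G + 279)/(-373 + g) = (279 + G)/(-373 + g))
-F(629, H(21)) = -(279 + 629)/(-373 + 10/21**2) = -908/(-373 + 10*(1/441)) = -908/(-373 + 10/441) = -908/(-164483/441) = -(-441)*908/164483 = -1*(-400428/164483) = 400428/164483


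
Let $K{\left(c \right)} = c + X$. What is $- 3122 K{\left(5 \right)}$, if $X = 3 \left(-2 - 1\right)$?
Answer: $12488$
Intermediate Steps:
$X = -9$ ($X = 3 \left(-3\right) = -9$)
$K{\left(c \right)} = -9 + c$ ($K{\left(c \right)} = c - 9 = -9 + c$)
$- 3122 K{\left(5 \right)} = - 3122 \left(-9 + 5\right) = \left(-3122\right) \left(-4\right) = 12488$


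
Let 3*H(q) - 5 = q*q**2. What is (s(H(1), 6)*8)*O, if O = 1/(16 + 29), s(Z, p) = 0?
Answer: 0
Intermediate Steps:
H(q) = 5/3 + q**3/3 (H(q) = 5/3 + (q*q**2)/3 = 5/3 + q**3/3)
O = 1/45 ≈ 0.022222
(s(H(1), 6)*8)*O = (0*8)*(1/45) = 0*(1/45) = 0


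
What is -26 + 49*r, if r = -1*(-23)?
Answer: 1101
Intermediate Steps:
r = 23
-26 + 49*r = -26 + 49*23 = -26 + 1127 = 1101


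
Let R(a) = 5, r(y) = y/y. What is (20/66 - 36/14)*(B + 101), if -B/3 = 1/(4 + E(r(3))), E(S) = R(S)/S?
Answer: -158248/693 ≈ -228.35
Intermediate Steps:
r(y) = 1
E(S) = 5/S
B = -⅓ (B = -3/(4 + 5/1) = -3/(4 + 5*1) = -3/(4 + 5) = -3/9 = -3*⅑ = -⅓ ≈ -0.33333)
(20/66 - 36/14)*(B + 101) = (20/66 - 36/14)*(-⅓ + 101) = (20*(1/66) - 36*1/14)*(302/3) = (10/33 - 18/7)*(302/3) = -524/231*302/3 = -158248/693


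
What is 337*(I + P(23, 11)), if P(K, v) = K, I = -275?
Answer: -84924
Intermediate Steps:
337*(I + P(23, 11)) = 337*(-275 + 23) = 337*(-252) = -84924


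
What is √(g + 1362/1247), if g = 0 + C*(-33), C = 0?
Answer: √1698414/1247 ≈ 1.0451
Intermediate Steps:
g = 0 (g = 0 + 0*(-33) = 0 + 0 = 0)
√(g + 1362/1247) = √(0 + 1362/1247) = √(1362/1247) = √1698414/1247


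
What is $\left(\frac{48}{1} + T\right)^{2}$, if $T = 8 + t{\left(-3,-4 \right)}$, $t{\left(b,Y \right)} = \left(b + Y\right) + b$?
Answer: $2116$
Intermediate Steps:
$t{\left(b,Y \right)} = Y + 2 b$ ($t{\left(b,Y \right)} = \left(Y + b\right) + b = Y + 2 b$)
$T = -2$ ($T = 8 + \left(-4 + 2 \left(-3\right)\right) = 8 - 10 = -2$)
$\left(\frac{48}{1} + T\right)^{2} = \left(\frac{48}{1} - 2\right)^{2} = \left(48 \cdot 1 - 2\right)^{2} = \left(48 - 2\right)^{2} = 46^{2} = 2116$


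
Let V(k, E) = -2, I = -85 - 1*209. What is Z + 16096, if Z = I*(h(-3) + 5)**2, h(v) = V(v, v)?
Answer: 13450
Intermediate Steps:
I = -294 (I = -85 - 209 = -294)
h(v) = -2
Z = -2646 (Z = -294*(-2 + 5)**2 = -294*3**2 = -294*9 = -2646)
Z + 16096 = -2646 + 16096 = 13450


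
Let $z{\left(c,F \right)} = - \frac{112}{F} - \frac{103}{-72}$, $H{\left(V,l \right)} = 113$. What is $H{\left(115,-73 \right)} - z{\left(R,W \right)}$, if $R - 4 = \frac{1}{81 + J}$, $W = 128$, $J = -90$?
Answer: $\frac{1012}{9} \approx 112.44$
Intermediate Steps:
$R = \frac{35}{9}$ ($R = 4 + \frac{1}{81 - 90} = 4 + \frac{1}{-9} = 4 - \frac{1}{9} = \frac{35}{9} \approx 3.8889$)
$z{\left(c,F \right)} = \frac{103}{72} - \frac{112}{F}$ ($z{\left(c,F \right)} = - \frac{112}{F} - - \frac{103}{72} = - \frac{112}{F} + \frac{103}{72} = \frac{103}{72} - \frac{112}{F}$)
$H{\left(115,-73 \right)} - z{\left(R,W \right)} = 113 - \left(\frac{103}{72} - \frac{112}{128}\right) = 113 - \left(\frac{103}{72} - \frac{7}{8}\right) = 113 - \frac{5}{9} = \frac{1012}{9}$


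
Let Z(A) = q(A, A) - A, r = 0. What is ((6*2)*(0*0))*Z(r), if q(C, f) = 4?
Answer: 0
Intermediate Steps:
Z(A) = 4 - A
((6*2)*(0*0))*Z(r) = ((6*2)*(0*0))*(4 - 1*0) = (12*0)*(4 + 0) = 0*4 = 0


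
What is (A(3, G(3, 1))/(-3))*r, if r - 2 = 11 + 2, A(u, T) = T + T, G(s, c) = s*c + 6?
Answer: -90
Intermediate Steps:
G(s, c) = 6 + c*s (G(s, c) = c*s + 6 = 6 + c*s)
A(u, T) = 2*T
r = 15 (r = 2 + (11 + 2) = 2 + 13 = 15)
(A(3, G(3, 1))/(-3))*r = ((2*(6 + 1*3))/(-3))*15 = -2*(6 + 3)/3*15 = -2*9/3*15 = -⅓*18*15 = -6*15 = -90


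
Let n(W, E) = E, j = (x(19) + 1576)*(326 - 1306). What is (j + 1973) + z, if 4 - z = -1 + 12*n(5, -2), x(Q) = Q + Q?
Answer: -1579718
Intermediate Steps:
x(Q) = 2*Q
j = -1581720 (j = (2*19 + 1576)*(326 - 1306) = (38 + 1576)*(-980) = 1614*(-980) = -1581720)
z = 29 (z = 4 - (-1 + 12*(-2)) = 4 - (-1 - 24) = 4 - 1*(-25) = 4 + 25 = 29)
(j + 1973) + z = (-1581720 + 1973) + 29 = -1579747 + 29 = -1579718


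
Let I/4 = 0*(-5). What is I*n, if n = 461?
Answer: 0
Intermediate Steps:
I = 0 (I = 4*(0*(-5)) = 4*0 = 0)
I*n = 0*461 = 0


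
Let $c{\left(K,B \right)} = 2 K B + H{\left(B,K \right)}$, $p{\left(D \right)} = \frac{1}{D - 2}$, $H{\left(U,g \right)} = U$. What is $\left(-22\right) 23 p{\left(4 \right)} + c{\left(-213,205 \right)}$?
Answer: $-87378$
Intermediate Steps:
$p{\left(D \right)} = \frac{1}{-2 + D}$
$c{\left(K,B \right)} = B + 2 B K$ ($c{\left(K,B \right)} = 2 K B + B = 2 B K + B = B + 2 B K$)
$\left(-22\right) 23 p{\left(4 \right)} + c{\left(-213,205 \right)} = \frac{\left(-22\right) 23}{-2 + 4} + 205 \left(1 + 2 \left(-213\right)\right) = - \frac{506}{2} + 205 \left(1 - 426\right) = \left(-506\right) \frac{1}{2} + 205 \left(-425\right) = -253 - 87125 = -87378$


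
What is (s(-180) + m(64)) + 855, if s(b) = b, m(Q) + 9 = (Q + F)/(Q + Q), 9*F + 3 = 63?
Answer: 63989/96 ≈ 666.55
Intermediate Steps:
F = 20/3 (F = -⅓ + (⅑)*63 = -⅓ + 7 = 20/3 ≈ 6.6667)
m(Q) = -9 + (20/3 + Q)/(2*Q) (m(Q) = -9 + (Q + 20/3)/(Q + Q) = -9 + (20/3 + Q)/((2*Q)) = -9 + (20/3 + Q)*(1/(2*Q)) = -9 + (20/3 + Q)/(2*Q))
(s(-180) + m(64)) + 855 = (-180 + (⅙)*(20 - 51*64)/64) + 855 = (-180 + (⅙)*(1/64)*(20 - 3264)) + 855 = (-180 + (⅙)*(1/64)*(-3244)) + 855 = (-180 - 811/96) + 855 = -18091/96 + 855 = 63989/96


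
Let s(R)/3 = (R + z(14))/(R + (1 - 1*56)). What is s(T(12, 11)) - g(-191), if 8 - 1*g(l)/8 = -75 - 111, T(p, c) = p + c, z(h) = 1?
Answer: -6217/4 ≈ -1554.3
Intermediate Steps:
T(p, c) = c + p
g(l) = 1552 (g(l) = 64 - 8*(-75 - 111) = 64 - 8*(-186) = 64 + 1488 = 1552)
s(R) = 3*(1 + R)/(-55 + R) (s(R) = 3*((R + 1)/(R + (1 - 1*56))) = 3*((1 + R)/(R + (1 - 56))) = 3*((1 + R)/(R - 55)) = 3*((1 + R)/(-55 + R)) = 3*(1 + R)/(-55 + R))
s(T(12, 11)) - g(-191) = 3*(1 + (11 + 12))/(-55 + (11 + 12)) - 1*1552 = 3*(1 + 23)/(-55 + 23) - 1552 = 3*24/(-32) - 1552 = 3*(-1/32)*24 - 1552 = -9/4 - 1552 = -6217/4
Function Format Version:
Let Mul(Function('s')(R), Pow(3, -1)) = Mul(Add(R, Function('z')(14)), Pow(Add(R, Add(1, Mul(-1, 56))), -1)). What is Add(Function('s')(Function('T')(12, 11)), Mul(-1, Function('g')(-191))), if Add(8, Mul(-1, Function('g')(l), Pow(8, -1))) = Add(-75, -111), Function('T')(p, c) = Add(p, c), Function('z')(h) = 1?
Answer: Rational(-6217, 4) ≈ -1554.3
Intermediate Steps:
Function('T')(p, c) = Add(c, p)
Function('g')(l) = 1552 (Function('g')(l) = Add(64, Mul(-8, Add(-75, -111))) = Add(64, Mul(-8, -186)) = Add(64, 1488) = 1552)
Function('s')(R) = Mul(3, Pow(Add(-55, R), -1), Add(1, R)) (Function('s')(R) = Mul(3, Mul(Add(R, 1), Pow(Add(R, Add(1, Mul(-1, 56))), -1))) = Mul(3, Mul(Add(1, R), Pow(Add(R, Add(1, -56)), -1))) = Mul(3, Mul(Add(1, R), Pow(Add(R, -55), -1))) = Mul(3, Mul(Add(1, R), Pow(Add(-55, R), -1))) = Mul(3, Mul(Pow(Add(-55, R), -1), Add(1, R))) = Mul(3, Pow(Add(-55, R), -1), Add(1, R)))
Add(Function('s')(Function('T')(12, 11)), Mul(-1, Function('g')(-191))) = Add(Mul(3, Pow(Add(-55, Add(11, 12)), -1), Add(1, Add(11, 12))), Mul(-1, 1552)) = Add(Mul(3, Pow(Add(-55, 23), -1), Add(1, 23)), -1552) = Add(Mul(3, Pow(-32, -1), 24), -1552) = Add(Mul(3, Rational(-1, 32), 24), -1552) = Add(Rational(-9, 4), -1552) = Rational(-6217, 4)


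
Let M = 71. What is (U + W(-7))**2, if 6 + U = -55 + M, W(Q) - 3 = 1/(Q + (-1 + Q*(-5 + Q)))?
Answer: 978121/5776 ≈ 169.34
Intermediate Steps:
W(Q) = 3 + 1/(-1 + Q + Q*(-5 + Q)) (W(Q) = 3 + 1/(Q + (-1 + Q*(-5 + Q))) = 3 + 1/(-1 + Q + Q*(-5 + Q)))
U = 10 (U = -6 + (-55 + 71) = -6 + 16 = 10)
(U + W(-7))**2 = (10 + (2 - 3*(-7)**2 + 12*(-7))/(1 - 1*(-7)**2 + 4*(-7)))**2 = (10 + (2 - 3*49 - 84)/(1 - 1*49 - 28))**2 = (10 + (2 - 147 - 84)/(1 - 49 - 28))**2 = (10 - 229/(-76))**2 = (10 - 1/76*(-229))**2 = (10 + 229/76)**2 = (989/76)**2 = 978121/5776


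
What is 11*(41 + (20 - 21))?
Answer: 440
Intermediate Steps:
11*(41 + (20 - 21)) = 11*(41 - 1) = 11*40 = 440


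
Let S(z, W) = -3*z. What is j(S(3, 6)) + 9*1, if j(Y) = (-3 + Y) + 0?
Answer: -3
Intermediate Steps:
j(Y) = -3 + Y
j(S(3, 6)) + 9*1 = (-3 - 3*3) + 9*1 = (-3 - 9) + 9 = -12 + 9 = -3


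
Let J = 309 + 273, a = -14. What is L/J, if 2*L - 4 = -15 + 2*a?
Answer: -13/388 ≈ -0.033505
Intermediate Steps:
J = 582
L = -39/2 (L = 2 + (-15 + 2*(-14))/2 = 2 + (-15 - 28)/2 = 2 + (½)*(-43) = 2 - 43/2 = -39/2 ≈ -19.500)
L/J = -39/2/582 = -39/2*1/582 = -13/388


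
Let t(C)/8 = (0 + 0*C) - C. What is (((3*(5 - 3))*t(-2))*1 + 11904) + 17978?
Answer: 29978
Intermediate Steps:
t(C) = -8*C (t(C) = 8*((0 + 0*C) - C) = 8*((0 + 0) - C) = 8*(0 - C) = 8*(-C) = -8*C)
(((3*(5 - 3))*t(-2))*1 + 11904) + 17978 = (((3*(5 - 3))*(-8*(-2)))*1 + 11904) + 17978 = (((3*2)*16)*1 + 11904) + 17978 = ((6*16)*1 + 11904) + 17978 = (96*1 + 11904) + 17978 = (96 + 11904) + 17978 = 12000 + 17978 = 29978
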